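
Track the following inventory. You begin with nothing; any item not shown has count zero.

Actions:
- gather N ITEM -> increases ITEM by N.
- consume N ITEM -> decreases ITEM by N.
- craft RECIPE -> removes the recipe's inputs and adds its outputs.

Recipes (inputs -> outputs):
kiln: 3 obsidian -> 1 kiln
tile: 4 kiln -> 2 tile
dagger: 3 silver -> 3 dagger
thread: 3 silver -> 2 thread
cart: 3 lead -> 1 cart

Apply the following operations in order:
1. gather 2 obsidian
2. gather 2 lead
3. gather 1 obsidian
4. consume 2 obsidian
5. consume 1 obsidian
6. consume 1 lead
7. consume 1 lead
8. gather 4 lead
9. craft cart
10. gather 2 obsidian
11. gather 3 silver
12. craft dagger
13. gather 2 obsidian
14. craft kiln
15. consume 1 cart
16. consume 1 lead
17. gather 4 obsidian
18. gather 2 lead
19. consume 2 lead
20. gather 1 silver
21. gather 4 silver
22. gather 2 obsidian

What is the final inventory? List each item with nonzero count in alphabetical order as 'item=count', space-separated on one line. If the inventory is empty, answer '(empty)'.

After 1 (gather 2 obsidian): obsidian=2
After 2 (gather 2 lead): lead=2 obsidian=2
After 3 (gather 1 obsidian): lead=2 obsidian=3
After 4 (consume 2 obsidian): lead=2 obsidian=1
After 5 (consume 1 obsidian): lead=2
After 6 (consume 1 lead): lead=1
After 7 (consume 1 lead): (empty)
After 8 (gather 4 lead): lead=4
After 9 (craft cart): cart=1 lead=1
After 10 (gather 2 obsidian): cart=1 lead=1 obsidian=2
After 11 (gather 3 silver): cart=1 lead=1 obsidian=2 silver=3
After 12 (craft dagger): cart=1 dagger=3 lead=1 obsidian=2
After 13 (gather 2 obsidian): cart=1 dagger=3 lead=1 obsidian=4
After 14 (craft kiln): cart=1 dagger=3 kiln=1 lead=1 obsidian=1
After 15 (consume 1 cart): dagger=3 kiln=1 lead=1 obsidian=1
After 16 (consume 1 lead): dagger=3 kiln=1 obsidian=1
After 17 (gather 4 obsidian): dagger=3 kiln=1 obsidian=5
After 18 (gather 2 lead): dagger=3 kiln=1 lead=2 obsidian=5
After 19 (consume 2 lead): dagger=3 kiln=1 obsidian=5
After 20 (gather 1 silver): dagger=3 kiln=1 obsidian=5 silver=1
After 21 (gather 4 silver): dagger=3 kiln=1 obsidian=5 silver=5
After 22 (gather 2 obsidian): dagger=3 kiln=1 obsidian=7 silver=5

Answer: dagger=3 kiln=1 obsidian=7 silver=5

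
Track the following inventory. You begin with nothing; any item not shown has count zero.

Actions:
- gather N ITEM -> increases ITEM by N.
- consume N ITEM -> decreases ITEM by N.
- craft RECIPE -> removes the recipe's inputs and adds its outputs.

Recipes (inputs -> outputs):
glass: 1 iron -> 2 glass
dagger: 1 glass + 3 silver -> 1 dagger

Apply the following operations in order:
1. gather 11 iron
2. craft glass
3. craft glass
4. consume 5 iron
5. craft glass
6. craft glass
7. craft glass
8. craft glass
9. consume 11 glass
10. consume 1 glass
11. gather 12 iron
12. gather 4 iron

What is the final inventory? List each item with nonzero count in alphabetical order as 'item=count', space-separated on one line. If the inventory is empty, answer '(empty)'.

After 1 (gather 11 iron): iron=11
After 2 (craft glass): glass=2 iron=10
After 3 (craft glass): glass=4 iron=9
After 4 (consume 5 iron): glass=4 iron=4
After 5 (craft glass): glass=6 iron=3
After 6 (craft glass): glass=8 iron=2
After 7 (craft glass): glass=10 iron=1
After 8 (craft glass): glass=12
After 9 (consume 11 glass): glass=1
After 10 (consume 1 glass): (empty)
After 11 (gather 12 iron): iron=12
After 12 (gather 4 iron): iron=16

Answer: iron=16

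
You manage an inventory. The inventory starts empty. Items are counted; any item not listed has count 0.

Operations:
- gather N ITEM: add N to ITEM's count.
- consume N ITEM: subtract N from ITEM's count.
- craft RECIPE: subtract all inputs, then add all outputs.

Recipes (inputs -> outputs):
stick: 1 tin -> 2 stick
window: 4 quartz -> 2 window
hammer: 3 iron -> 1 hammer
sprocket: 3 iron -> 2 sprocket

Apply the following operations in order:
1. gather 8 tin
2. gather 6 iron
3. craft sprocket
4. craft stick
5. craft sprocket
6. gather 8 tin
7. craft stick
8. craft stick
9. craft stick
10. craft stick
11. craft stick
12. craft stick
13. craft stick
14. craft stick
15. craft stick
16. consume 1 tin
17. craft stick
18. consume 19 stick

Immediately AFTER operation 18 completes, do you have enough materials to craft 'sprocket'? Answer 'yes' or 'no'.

Answer: no

Derivation:
After 1 (gather 8 tin): tin=8
After 2 (gather 6 iron): iron=6 tin=8
After 3 (craft sprocket): iron=3 sprocket=2 tin=8
After 4 (craft stick): iron=3 sprocket=2 stick=2 tin=7
After 5 (craft sprocket): sprocket=4 stick=2 tin=7
After 6 (gather 8 tin): sprocket=4 stick=2 tin=15
After 7 (craft stick): sprocket=4 stick=4 tin=14
After 8 (craft stick): sprocket=4 stick=6 tin=13
After 9 (craft stick): sprocket=4 stick=8 tin=12
After 10 (craft stick): sprocket=4 stick=10 tin=11
After 11 (craft stick): sprocket=4 stick=12 tin=10
After 12 (craft stick): sprocket=4 stick=14 tin=9
After 13 (craft stick): sprocket=4 stick=16 tin=8
After 14 (craft stick): sprocket=4 stick=18 tin=7
After 15 (craft stick): sprocket=4 stick=20 tin=6
After 16 (consume 1 tin): sprocket=4 stick=20 tin=5
After 17 (craft stick): sprocket=4 stick=22 tin=4
After 18 (consume 19 stick): sprocket=4 stick=3 tin=4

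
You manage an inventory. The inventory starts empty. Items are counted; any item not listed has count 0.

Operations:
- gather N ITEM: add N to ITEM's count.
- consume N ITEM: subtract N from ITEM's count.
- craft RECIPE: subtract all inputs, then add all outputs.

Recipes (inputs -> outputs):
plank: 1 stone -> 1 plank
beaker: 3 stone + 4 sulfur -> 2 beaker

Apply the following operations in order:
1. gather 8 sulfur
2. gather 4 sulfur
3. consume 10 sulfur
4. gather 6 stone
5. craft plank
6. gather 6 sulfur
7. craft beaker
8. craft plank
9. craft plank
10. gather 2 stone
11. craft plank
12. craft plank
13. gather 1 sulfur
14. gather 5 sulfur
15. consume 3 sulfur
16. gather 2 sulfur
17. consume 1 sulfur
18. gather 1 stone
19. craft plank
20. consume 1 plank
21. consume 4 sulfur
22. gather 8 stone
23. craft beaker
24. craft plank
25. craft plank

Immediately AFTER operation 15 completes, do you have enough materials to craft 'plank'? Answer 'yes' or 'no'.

Answer: no

Derivation:
After 1 (gather 8 sulfur): sulfur=8
After 2 (gather 4 sulfur): sulfur=12
After 3 (consume 10 sulfur): sulfur=2
After 4 (gather 6 stone): stone=6 sulfur=2
After 5 (craft plank): plank=1 stone=5 sulfur=2
After 6 (gather 6 sulfur): plank=1 stone=5 sulfur=8
After 7 (craft beaker): beaker=2 plank=1 stone=2 sulfur=4
After 8 (craft plank): beaker=2 plank=2 stone=1 sulfur=4
After 9 (craft plank): beaker=2 plank=3 sulfur=4
After 10 (gather 2 stone): beaker=2 plank=3 stone=2 sulfur=4
After 11 (craft plank): beaker=2 plank=4 stone=1 sulfur=4
After 12 (craft plank): beaker=2 plank=5 sulfur=4
After 13 (gather 1 sulfur): beaker=2 plank=5 sulfur=5
After 14 (gather 5 sulfur): beaker=2 plank=5 sulfur=10
After 15 (consume 3 sulfur): beaker=2 plank=5 sulfur=7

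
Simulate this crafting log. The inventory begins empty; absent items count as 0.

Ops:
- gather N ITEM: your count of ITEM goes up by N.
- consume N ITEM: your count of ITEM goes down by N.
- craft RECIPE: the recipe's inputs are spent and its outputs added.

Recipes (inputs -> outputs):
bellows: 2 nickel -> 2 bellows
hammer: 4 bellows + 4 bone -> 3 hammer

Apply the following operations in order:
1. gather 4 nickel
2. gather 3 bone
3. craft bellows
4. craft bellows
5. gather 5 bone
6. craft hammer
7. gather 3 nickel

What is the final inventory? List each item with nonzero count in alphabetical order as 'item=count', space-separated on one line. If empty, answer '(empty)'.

After 1 (gather 4 nickel): nickel=4
After 2 (gather 3 bone): bone=3 nickel=4
After 3 (craft bellows): bellows=2 bone=3 nickel=2
After 4 (craft bellows): bellows=4 bone=3
After 5 (gather 5 bone): bellows=4 bone=8
After 6 (craft hammer): bone=4 hammer=3
After 7 (gather 3 nickel): bone=4 hammer=3 nickel=3

Answer: bone=4 hammer=3 nickel=3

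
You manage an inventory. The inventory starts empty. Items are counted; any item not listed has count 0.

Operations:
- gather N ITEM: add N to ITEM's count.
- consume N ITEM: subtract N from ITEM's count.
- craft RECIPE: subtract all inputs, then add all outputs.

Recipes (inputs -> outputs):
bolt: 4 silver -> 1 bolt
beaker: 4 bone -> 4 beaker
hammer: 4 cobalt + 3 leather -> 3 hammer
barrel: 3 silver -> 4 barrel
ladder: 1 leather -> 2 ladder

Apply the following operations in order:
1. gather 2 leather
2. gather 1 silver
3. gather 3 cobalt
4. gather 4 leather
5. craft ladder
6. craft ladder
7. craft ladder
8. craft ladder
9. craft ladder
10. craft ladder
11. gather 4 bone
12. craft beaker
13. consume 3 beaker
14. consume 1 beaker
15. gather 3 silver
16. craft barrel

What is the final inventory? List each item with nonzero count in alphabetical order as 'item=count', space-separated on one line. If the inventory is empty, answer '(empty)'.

After 1 (gather 2 leather): leather=2
After 2 (gather 1 silver): leather=2 silver=1
After 3 (gather 3 cobalt): cobalt=3 leather=2 silver=1
After 4 (gather 4 leather): cobalt=3 leather=6 silver=1
After 5 (craft ladder): cobalt=3 ladder=2 leather=5 silver=1
After 6 (craft ladder): cobalt=3 ladder=4 leather=4 silver=1
After 7 (craft ladder): cobalt=3 ladder=6 leather=3 silver=1
After 8 (craft ladder): cobalt=3 ladder=8 leather=2 silver=1
After 9 (craft ladder): cobalt=3 ladder=10 leather=1 silver=1
After 10 (craft ladder): cobalt=3 ladder=12 silver=1
After 11 (gather 4 bone): bone=4 cobalt=3 ladder=12 silver=1
After 12 (craft beaker): beaker=4 cobalt=3 ladder=12 silver=1
After 13 (consume 3 beaker): beaker=1 cobalt=3 ladder=12 silver=1
After 14 (consume 1 beaker): cobalt=3 ladder=12 silver=1
After 15 (gather 3 silver): cobalt=3 ladder=12 silver=4
After 16 (craft barrel): barrel=4 cobalt=3 ladder=12 silver=1

Answer: barrel=4 cobalt=3 ladder=12 silver=1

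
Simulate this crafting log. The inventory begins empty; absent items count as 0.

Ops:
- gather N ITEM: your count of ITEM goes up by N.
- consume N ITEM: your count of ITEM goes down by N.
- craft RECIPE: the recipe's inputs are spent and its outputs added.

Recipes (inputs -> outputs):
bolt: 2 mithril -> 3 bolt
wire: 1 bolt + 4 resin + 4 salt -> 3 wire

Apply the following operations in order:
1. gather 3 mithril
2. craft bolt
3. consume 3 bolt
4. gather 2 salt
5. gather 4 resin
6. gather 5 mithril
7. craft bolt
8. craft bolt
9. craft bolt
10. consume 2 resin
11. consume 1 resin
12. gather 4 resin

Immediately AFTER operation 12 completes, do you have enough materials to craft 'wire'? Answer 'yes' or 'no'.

After 1 (gather 3 mithril): mithril=3
After 2 (craft bolt): bolt=3 mithril=1
After 3 (consume 3 bolt): mithril=1
After 4 (gather 2 salt): mithril=1 salt=2
After 5 (gather 4 resin): mithril=1 resin=4 salt=2
After 6 (gather 5 mithril): mithril=6 resin=4 salt=2
After 7 (craft bolt): bolt=3 mithril=4 resin=4 salt=2
After 8 (craft bolt): bolt=6 mithril=2 resin=4 salt=2
After 9 (craft bolt): bolt=9 resin=4 salt=2
After 10 (consume 2 resin): bolt=9 resin=2 salt=2
After 11 (consume 1 resin): bolt=9 resin=1 salt=2
After 12 (gather 4 resin): bolt=9 resin=5 salt=2

Answer: no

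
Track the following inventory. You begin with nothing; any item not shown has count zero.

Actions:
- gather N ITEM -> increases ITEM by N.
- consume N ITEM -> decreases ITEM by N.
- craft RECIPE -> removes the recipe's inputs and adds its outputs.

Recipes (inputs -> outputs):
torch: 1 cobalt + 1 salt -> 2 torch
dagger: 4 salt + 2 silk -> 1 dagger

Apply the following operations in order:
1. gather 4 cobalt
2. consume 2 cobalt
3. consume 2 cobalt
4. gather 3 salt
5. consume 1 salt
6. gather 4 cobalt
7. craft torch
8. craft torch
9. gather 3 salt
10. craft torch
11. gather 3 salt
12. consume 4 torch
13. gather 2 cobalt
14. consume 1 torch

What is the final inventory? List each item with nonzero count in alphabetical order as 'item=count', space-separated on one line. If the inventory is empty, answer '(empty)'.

Answer: cobalt=3 salt=5 torch=1

Derivation:
After 1 (gather 4 cobalt): cobalt=4
After 2 (consume 2 cobalt): cobalt=2
After 3 (consume 2 cobalt): (empty)
After 4 (gather 3 salt): salt=3
After 5 (consume 1 salt): salt=2
After 6 (gather 4 cobalt): cobalt=4 salt=2
After 7 (craft torch): cobalt=3 salt=1 torch=2
After 8 (craft torch): cobalt=2 torch=4
After 9 (gather 3 salt): cobalt=2 salt=3 torch=4
After 10 (craft torch): cobalt=1 salt=2 torch=6
After 11 (gather 3 salt): cobalt=1 salt=5 torch=6
After 12 (consume 4 torch): cobalt=1 salt=5 torch=2
After 13 (gather 2 cobalt): cobalt=3 salt=5 torch=2
After 14 (consume 1 torch): cobalt=3 salt=5 torch=1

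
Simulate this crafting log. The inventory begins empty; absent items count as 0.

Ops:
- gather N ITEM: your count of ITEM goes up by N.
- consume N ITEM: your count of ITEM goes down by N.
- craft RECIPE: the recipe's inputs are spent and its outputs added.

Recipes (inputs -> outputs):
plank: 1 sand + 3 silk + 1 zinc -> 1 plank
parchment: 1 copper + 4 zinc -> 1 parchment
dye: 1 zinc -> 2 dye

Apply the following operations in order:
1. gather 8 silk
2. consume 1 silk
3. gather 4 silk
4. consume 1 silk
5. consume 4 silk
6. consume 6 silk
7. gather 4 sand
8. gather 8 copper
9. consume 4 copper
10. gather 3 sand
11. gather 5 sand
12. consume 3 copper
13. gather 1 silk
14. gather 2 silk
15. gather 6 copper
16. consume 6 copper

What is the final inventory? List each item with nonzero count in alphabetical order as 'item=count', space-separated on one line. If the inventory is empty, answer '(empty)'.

Answer: copper=1 sand=12 silk=3

Derivation:
After 1 (gather 8 silk): silk=8
After 2 (consume 1 silk): silk=7
After 3 (gather 4 silk): silk=11
After 4 (consume 1 silk): silk=10
After 5 (consume 4 silk): silk=6
After 6 (consume 6 silk): (empty)
After 7 (gather 4 sand): sand=4
After 8 (gather 8 copper): copper=8 sand=4
After 9 (consume 4 copper): copper=4 sand=4
After 10 (gather 3 sand): copper=4 sand=7
After 11 (gather 5 sand): copper=4 sand=12
After 12 (consume 3 copper): copper=1 sand=12
After 13 (gather 1 silk): copper=1 sand=12 silk=1
After 14 (gather 2 silk): copper=1 sand=12 silk=3
After 15 (gather 6 copper): copper=7 sand=12 silk=3
After 16 (consume 6 copper): copper=1 sand=12 silk=3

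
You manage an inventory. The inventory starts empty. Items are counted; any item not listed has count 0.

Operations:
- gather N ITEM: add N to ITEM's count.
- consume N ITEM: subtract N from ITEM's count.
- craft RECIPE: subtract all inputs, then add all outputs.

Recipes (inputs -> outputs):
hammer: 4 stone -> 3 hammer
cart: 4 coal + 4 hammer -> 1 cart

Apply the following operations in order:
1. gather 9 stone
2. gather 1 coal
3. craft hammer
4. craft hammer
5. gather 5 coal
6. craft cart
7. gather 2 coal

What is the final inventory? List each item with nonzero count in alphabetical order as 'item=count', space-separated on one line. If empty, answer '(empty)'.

Answer: cart=1 coal=4 hammer=2 stone=1

Derivation:
After 1 (gather 9 stone): stone=9
After 2 (gather 1 coal): coal=1 stone=9
After 3 (craft hammer): coal=1 hammer=3 stone=5
After 4 (craft hammer): coal=1 hammer=6 stone=1
After 5 (gather 5 coal): coal=6 hammer=6 stone=1
After 6 (craft cart): cart=1 coal=2 hammer=2 stone=1
After 7 (gather 2 coal): cart=1 coal=4 hammer=2 stone=1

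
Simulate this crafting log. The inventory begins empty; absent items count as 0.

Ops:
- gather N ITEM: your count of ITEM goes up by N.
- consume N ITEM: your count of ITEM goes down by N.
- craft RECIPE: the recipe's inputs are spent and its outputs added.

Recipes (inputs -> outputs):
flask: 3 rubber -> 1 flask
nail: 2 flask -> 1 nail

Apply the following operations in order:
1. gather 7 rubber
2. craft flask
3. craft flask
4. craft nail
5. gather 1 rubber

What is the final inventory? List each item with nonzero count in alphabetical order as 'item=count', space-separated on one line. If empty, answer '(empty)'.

After 1 (gather 7 rubber): rubber=7
After 2 (craft flask): flask=1 rubber=4
After 3 (craft flask): flask=2 rubber=1
After 4 (craft nail): nail=1 rubber=1
After 5 (gather 1 rubber): nail=1 rubber=2

Answer: nail=1 rubber=2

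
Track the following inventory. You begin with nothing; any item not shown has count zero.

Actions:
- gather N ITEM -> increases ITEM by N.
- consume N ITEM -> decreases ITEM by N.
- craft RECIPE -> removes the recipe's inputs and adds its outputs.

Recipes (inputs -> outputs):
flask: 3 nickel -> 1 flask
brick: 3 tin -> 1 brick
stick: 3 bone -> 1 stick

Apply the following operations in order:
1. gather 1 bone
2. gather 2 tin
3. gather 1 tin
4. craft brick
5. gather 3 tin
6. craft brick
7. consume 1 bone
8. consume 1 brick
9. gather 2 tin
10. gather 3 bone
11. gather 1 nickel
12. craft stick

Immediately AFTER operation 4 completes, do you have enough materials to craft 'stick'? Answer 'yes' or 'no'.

Answer: no

Derivation:
After 1 (gather 1 bone): bone=1
After 2 (gather 2 tin): bone=1 tin=2
After 3 (gather 1 tin): bone=1 tin=3
After 4 (craft brick): bone=1 brick=1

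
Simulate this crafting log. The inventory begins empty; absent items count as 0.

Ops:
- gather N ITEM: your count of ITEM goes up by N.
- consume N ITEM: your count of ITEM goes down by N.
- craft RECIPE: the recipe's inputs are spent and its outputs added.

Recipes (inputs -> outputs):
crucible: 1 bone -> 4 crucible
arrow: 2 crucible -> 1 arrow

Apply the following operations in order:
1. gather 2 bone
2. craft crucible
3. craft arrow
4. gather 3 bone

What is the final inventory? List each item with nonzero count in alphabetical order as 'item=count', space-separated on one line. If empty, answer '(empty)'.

After 1 (gather 2 bone): bone=2
After 2 (craft crucible): bone=1 crucible=4
After 3 (craft arrow): arrow=1 bone=1 crucible=2
After 4 (gather 3 bone): arrow=1 bone=4 crucible=2

Answer: arrow=1 bone=4 crucible=2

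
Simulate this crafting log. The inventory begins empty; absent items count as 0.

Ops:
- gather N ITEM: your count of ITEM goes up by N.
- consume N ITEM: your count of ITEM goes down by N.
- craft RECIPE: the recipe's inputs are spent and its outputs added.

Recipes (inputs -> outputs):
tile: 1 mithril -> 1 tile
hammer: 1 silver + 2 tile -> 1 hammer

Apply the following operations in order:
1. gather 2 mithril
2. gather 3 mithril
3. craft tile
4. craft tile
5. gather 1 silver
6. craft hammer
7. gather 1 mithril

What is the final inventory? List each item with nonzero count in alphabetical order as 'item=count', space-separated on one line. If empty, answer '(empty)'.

Answer: hammer=1 mithril=4

Derivation:
After 1 (gather 2 mithril): mithril=2
After 2 (gather 3 mithril): mithril=5
After 3 (craft tile): mithril=4 tile=1
After 4 (craft tile): mithril=3 tile=2
After 5 (gather 1 silver): mithril=3 silver=1 tile=2
After 6 (craft hammer): hammer=1 mithril=3
After 7 (gather 1 mithril): hammer=1 mithril=4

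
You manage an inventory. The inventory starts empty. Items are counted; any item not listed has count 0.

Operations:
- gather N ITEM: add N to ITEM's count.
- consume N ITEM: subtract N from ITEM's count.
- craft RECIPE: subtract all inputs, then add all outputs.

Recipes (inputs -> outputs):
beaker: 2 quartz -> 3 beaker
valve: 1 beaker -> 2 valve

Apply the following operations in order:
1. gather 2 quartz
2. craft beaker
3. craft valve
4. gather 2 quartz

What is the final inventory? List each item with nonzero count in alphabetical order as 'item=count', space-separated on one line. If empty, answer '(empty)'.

After 1 (gather 2 quartz): quartz=2
After 2 (craft beaker): beaker=3
After 3 (craft valve): beaker=2 valve=2
After 4 (gather 2 quartz): beaker=2 quartz=2 valve=2

Answer: beaker=2 quartz=2 valve=2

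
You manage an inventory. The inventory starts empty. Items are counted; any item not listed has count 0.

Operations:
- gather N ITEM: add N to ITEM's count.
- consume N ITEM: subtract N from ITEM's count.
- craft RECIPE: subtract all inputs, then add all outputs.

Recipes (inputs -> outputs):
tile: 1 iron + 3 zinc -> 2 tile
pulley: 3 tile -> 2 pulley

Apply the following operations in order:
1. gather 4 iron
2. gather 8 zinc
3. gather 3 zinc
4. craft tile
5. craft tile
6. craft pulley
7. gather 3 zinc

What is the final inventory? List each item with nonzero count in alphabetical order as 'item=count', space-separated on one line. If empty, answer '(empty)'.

After 1 (gather 4 iron): iron=4
After 2 (gather 8 zinc): iron=4 zinc=8
After 3 (gather 3 zinc): iron=4 zinc=11
After 4 (craft tile): iron=3 tile=2 zinc=8
After 5 (craft tile): iron=2 tile=4 zinc=5
After 6 (craft pulley): iron=2 pulley=2 tile=1 zinc=5
After 7 (gather 3 zinc): iron=2 pulley=2 tile=1 zinc=8

Answer: iron=2 pulley=2 tile=1 zinc=8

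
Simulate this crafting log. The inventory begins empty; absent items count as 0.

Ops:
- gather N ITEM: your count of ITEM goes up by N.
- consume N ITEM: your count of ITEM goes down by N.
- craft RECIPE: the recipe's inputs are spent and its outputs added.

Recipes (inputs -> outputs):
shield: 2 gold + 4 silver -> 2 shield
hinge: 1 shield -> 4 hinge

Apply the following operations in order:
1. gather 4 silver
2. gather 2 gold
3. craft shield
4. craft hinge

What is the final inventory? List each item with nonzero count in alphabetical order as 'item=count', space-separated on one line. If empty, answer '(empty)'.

After 1 (gather 4 silver): silver=4
After 2 (gather 2 gold): gold=2 silver=4
After 3 (craft shield): shield=2
After 4 (craft hinge): hinge=4 shield=1

Answer: hinge=4 shield=1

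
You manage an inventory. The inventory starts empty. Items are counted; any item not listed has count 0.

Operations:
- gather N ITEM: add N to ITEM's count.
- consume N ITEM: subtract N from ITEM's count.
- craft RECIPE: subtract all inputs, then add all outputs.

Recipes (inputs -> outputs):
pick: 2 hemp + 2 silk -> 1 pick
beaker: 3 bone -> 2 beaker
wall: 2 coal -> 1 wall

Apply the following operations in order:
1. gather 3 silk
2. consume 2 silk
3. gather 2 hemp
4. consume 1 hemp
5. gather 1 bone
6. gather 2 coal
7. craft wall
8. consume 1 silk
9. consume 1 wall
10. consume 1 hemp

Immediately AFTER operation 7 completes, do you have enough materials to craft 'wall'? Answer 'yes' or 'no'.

Answer: no

Derivation:
After 1 (gather 3 silk): silk=3
After 2 (consume 2 silk): silk=1
After 3 (gather 2 hemp): hemp=2 silk=1
After 4 (consume 1 hemp): hemp=1 silk=1
After 5 (gather 1 bone): bone=1 hemp=1 silk=1
After 6 (gather 2 coal): bone=1 coal=2 hemp=1 silk=1
After 7 (craft wall): bone=1 hemp=1 silk=1 wall=1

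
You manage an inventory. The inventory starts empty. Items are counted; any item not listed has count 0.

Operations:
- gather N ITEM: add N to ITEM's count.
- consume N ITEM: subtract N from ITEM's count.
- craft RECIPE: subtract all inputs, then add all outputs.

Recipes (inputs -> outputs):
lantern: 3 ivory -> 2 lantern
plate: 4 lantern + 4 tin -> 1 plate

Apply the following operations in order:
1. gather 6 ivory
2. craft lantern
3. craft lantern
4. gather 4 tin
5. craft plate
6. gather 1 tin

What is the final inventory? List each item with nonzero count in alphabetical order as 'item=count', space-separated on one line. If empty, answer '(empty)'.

Answer: plate=1 tin=1

Derivation:
After 1 (gather 6 ivory): ivory=6
After 2 (craft lantern): ivory=3 lantern=2
After 3 (craft lantern): lantern=4
After 4 (gather 4 tin): lantern=4 tin=4
After 5 (craft plate): plate=1
After 6 (gather 1 tin): plate=1 tin=1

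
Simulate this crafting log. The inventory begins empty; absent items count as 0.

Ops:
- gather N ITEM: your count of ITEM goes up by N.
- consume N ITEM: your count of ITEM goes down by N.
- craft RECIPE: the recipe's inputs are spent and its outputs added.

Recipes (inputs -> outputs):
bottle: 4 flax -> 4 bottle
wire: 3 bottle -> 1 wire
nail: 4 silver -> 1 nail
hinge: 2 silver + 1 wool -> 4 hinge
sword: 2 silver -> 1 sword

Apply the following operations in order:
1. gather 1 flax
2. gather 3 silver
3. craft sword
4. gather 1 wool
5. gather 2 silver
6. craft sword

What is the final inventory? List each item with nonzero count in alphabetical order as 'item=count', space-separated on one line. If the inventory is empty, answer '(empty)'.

After 1 (gather 1 flax): flax=1
After 2 (gather 3 silver): flax=1 silver=3
After 3 (craft sword): flax=1 silver=1 sword=1
After 4 (gather 1 wool): flax=1 silver=1 sword=1 wool=1
After 5 (gather 2 silver): flax=1 silver=3 sword=1 wool=1
After 6 (craft sword): flax=1 silver=1 sword=2 wool=1

Answer: flax=1 silver=1 sword=2 wool=1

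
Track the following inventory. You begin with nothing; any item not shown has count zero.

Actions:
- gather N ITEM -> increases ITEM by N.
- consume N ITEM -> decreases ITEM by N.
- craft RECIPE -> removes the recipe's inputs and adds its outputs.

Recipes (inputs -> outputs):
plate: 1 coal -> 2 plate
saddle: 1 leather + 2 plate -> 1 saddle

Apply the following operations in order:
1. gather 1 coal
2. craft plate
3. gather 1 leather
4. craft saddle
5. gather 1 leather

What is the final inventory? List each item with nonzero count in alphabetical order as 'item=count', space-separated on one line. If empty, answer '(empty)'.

Answer: leather=1 saddle=1

Derivation:
After 1 (gather 1 coal): coal=1
After 2 (craft plate): plate=2
After 3 (gather 1 leather): leather=1 plate=2
After 4 (craft saddle): saddle=1
After 5 (gather 1 leather): leather=1 saddle=1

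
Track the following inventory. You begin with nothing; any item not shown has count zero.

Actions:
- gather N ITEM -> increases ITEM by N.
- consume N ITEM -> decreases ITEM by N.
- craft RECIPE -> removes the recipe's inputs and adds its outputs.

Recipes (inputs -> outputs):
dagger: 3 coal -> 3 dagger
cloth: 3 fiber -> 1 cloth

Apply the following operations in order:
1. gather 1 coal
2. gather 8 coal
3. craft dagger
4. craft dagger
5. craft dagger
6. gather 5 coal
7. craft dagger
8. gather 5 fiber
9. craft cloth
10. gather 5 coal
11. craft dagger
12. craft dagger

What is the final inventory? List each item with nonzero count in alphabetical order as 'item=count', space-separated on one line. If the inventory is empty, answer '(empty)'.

Answer: cloth=1 coal=1 dagger=18 fiber=2

Derivation:
After 1 (gather 1 coal): coal=1
After 2 (gather 8 coal): coal=9
After 3 (craft dagger): coal=6 dagger=3
After 4 (craft dagger): coal=3 dagger=6
After 5 (craft dagger): dagger=9
After 6 (gather 5 coal): coal=5 dagger=9
After 7 (craft dagger): coal=2 dagger=12
After 8 (gather 5 fiber): coal=2 dagger=12 fiber=5
After 9 (craft cloth): cloth=1 coal=2 dagger=12 fiber=2
After 10 (gather 5 coal): cloth=1 coal=7 dagger=12 fiber=2
After 11 (craft dagger): cloth=1 coal=4 dagger=15 fiber=2
After 12 (craft dagger): cloth=1 coal=1 dagger=18 fiber=2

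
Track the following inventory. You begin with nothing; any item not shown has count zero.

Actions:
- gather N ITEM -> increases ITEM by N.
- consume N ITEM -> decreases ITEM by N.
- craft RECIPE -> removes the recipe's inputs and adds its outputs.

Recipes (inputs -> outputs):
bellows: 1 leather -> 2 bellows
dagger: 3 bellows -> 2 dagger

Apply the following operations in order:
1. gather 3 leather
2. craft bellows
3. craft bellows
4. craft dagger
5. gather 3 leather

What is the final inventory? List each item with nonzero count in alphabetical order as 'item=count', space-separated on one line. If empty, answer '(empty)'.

After 1 (gather 3 leather): leather=3
After 2 (craft bellows): bellows=2 leather=2
After 3 (craft bellows): bellows=4 leather=1
After 4 (craft dagger): bellows=1 dagger=2 leather=1
After 5 (gather 3 leather): bellows=1 dagger=2 leather=4

Answer: bellows=1 dagger=2 leather=4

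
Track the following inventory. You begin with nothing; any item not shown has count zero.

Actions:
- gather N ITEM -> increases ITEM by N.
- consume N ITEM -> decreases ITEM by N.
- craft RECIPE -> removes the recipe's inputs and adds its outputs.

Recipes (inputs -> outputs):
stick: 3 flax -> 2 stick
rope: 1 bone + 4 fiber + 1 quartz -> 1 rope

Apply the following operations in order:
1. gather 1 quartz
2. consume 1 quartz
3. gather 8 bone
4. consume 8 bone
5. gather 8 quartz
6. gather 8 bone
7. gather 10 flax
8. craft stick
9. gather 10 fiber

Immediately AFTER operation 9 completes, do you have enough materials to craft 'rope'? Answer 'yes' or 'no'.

After 1 (gather 1 quartz): quartz=1
After 2 (consume 1 quartz): (empty)
After 3 (gather 8 bone): bone=8
After 4 (consume 8 bone): (empty)
After 5 (gather 8 quartz): quartz=8
After 6 (gather 8 bone): bone=8 quartz=8
After 7 (gather 10 flax): bone=8 flax=10 quartz=8
After 8 (craft stick): bone=8 flax=7 quartz=8 stick=2
After 9 (gather 10 fiber): bone=8 fiber=10 flax=7 quartz=8 stick=2

Answer: yes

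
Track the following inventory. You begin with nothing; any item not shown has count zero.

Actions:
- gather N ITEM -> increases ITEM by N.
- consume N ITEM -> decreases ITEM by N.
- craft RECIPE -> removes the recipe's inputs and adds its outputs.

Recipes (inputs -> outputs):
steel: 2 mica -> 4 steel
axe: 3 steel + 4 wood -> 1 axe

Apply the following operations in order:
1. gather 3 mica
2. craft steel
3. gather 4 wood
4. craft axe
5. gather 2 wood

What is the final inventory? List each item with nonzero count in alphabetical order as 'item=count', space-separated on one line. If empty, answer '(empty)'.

Answer: axe=1 mica=1 steel=1 wood=2

Derivation:
After 1 (gather 3 mica): mica=3
After 2 (craft steel): mica=1 steel=4
After 3 (gather 4 wood): mica=1 steel=4 wood=4
After 4 (craft axe): axe=1 mica=1 steel=1
After 5 (gather 2 wood): axe=1 mica=1 steel=1 wood=2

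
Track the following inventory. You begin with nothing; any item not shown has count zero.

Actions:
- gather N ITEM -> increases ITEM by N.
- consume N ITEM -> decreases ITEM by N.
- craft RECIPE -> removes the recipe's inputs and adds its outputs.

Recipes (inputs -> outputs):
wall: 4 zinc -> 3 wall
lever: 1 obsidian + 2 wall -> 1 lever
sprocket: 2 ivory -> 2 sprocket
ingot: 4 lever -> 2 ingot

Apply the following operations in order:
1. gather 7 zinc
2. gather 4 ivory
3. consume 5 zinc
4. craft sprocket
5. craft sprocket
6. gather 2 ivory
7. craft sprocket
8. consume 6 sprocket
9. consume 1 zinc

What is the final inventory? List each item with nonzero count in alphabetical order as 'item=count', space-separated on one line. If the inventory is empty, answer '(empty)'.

After 1 (gather 7 zinc): zinc=7
After 2 (gather 4 ivory): ivory=4 zinc=7
After 3 (consume 5 zinc): ivory=4 zinc=2
After 4 (craft sprocket): ivory=2 sprocket=2 zinc=2
After 5 (craft sprocket): sprocket=4 zinc=2
After 6 (gather 2 ivory): ivory=2 sprocket=4 zinc=2
After 7 (craft sprocket): sprocket=6 zinc=2
After 8 (consume 6 sprocket): zinc=2
After 9 (consume 1 zinc): zinc=1

Answer: zinc=1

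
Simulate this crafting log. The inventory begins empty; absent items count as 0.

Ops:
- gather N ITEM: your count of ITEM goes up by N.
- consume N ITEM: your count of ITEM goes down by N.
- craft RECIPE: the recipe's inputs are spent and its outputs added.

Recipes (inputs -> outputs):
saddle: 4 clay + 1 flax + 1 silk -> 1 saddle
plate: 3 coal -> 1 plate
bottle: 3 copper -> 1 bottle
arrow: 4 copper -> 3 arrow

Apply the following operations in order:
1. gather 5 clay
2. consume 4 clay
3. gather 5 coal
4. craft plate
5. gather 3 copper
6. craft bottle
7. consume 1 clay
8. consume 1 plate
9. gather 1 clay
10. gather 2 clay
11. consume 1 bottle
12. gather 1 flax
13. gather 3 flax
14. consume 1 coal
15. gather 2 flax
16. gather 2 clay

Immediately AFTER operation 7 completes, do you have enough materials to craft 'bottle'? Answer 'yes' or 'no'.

Answer: no

Derivation:
After 1 (gather 5 clay): clay=5
After 2 (consume 4 clay): clay=1
After 3 (gather 5 coal): clay=1 coal=5
After 4 (craft plate): clay=1 coal=2 plate=1
After 5 (gather 3 copper): clay=1 coal=2 copper=3 plate=1
After 6 (craft bottle): bottle=1 clay=1 coal=2 plate=1
After 7 (consume 1 clay): bottle=1 coal=2 plate=1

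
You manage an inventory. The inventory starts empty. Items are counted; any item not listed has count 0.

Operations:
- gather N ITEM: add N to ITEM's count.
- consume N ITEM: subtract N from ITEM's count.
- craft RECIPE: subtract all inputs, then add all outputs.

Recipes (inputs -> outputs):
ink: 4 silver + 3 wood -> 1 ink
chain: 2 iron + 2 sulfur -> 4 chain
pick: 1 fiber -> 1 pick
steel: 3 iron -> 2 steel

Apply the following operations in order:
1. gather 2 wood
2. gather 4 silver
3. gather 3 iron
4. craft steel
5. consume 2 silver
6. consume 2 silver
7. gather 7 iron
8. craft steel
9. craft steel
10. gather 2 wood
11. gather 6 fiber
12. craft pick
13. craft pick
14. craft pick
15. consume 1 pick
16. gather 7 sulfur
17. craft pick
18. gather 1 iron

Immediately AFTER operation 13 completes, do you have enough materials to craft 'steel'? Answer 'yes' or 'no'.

Answer: no

Derivation:
After 1 (gather 2 wood): wood=2
After 2 (gather 4 silver): silver=4 wood=2
After 3 (gather 3 iron): iron=3 silver=4 wood=2
After 4 (craft steel): silver=4 steel=2 wood=2
After 5 (consume 2 silver): silver=2 steel=2 wood=2
After 6 (consume 2 silver): steel=2 wood=2
After 7 (gather 7 iron): iron=7 steel=2 wood=2
After 8 (craft steel): iron=4 steel=4 wood=2
After 9 (craft steel): iron=1 steel=6 wood=2
After 10 (gather 2 wood): iron=1 steel=6 wood=4
After 11 (gather 6 fiber): fiber=6 iron=1 steel=6 wood=4
After 12 (craft pick): fiber=5 iron=1 pick=1 steel=6 wood=4
After 13 (craft pick): fiber=4 iron=1 pick=2 steel=6 wood=4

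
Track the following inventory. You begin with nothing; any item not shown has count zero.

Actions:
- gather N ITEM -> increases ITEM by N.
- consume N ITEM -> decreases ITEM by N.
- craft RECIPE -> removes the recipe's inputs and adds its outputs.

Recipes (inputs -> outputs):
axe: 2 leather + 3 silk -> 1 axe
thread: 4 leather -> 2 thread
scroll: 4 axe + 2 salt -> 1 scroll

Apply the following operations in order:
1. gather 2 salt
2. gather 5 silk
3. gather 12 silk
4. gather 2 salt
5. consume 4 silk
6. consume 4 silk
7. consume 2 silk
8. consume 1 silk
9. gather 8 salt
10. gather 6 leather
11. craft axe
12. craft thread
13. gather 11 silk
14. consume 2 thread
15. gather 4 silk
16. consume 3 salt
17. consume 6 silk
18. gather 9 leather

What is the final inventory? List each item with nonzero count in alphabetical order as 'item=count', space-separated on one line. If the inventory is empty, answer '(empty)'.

Answer: axe=1 leather=9 salt=9 silk=12

Derivation:
After 1 (gather 2 salt): salt=2
After 2 (gather 5 silk): salt=2 silk=5
After 3 (gather 12 silk): salt=2 silk=17
After 4 (gather 2 salt): salt=4 silk=17
After 5 (consume 4 silk): salt=4 silk=13
After 6 (consume 4 silk): salt=4 silk=9
After 7 (consume 2 silk): salt=4 silk=7
After 8 (consume 1 silk): salt=4 silk=6
After 9 (gather 8 salt): salt=12 silk=6
After 10 (gather 6 leather): leather=6 salt=12 silk=6
After 11 (craft axe): axe=1 leather=4 salt=12 silk=3
After 12 (craft thread): axe=1 salt=12 silk=3 thread=2
After 13 (gather 11 silk): axe=1 salt=12 silk=14 thread=2
After 14 (consume 2 thread): axe=1 salt=12 silk=14
After 15 (gather 4 silk): axe=1 salt=12 silk=18
After 16 (consume 3 salt): axe=1 salt=9 silk=18
After 17 (consume 6 silk): axe=1 salt=9 silk=12
After 18 (gather 9 leather): axe=1 leather=9 salt=9 silk=12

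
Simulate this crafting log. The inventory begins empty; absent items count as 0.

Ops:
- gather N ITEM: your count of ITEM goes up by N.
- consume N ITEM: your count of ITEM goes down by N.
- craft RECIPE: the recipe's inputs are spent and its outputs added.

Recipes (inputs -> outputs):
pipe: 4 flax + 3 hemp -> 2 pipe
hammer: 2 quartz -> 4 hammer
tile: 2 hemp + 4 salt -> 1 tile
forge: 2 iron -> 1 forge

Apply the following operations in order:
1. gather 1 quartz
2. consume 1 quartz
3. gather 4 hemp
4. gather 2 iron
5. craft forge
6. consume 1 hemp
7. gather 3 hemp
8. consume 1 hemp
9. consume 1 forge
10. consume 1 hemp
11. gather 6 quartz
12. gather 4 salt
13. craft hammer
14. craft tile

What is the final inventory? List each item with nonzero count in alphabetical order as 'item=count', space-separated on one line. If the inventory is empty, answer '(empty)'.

After 1 (gather 1 quartz): quartz=1
After 2 (consume 1 quartz): (empty)
After 3 (gather 4 hemp): hemp=4
After 4 (gather 2 iron): hemp=4 iron=2
After 5 (craft forge): forge=1 hemp=4
After 6 (consume 1 hemp): forge=1 hemp=3
After 7 (gather 3 hemp): forge=1 hemp=6
After 8 (consume 1 hemp): forge=1 hemp=5
After 9 (consume 1 forge): hemp=5
After 10 (consume 1 hemp): hemp=4
After 11 (gather 6 quartz): hemp=4 quartz=6
After 12 (gather 4 salt): hemp=4 quartz=6 salt=4
After 13 (craft hammer): hammer=4 hemp=4 quartz=4 salt=4
After 14 (craft tile): hammer=4 hemp=2 quartz=4 tile=1

Answer: hammer=4 hemp=2 quartz=4 tile=1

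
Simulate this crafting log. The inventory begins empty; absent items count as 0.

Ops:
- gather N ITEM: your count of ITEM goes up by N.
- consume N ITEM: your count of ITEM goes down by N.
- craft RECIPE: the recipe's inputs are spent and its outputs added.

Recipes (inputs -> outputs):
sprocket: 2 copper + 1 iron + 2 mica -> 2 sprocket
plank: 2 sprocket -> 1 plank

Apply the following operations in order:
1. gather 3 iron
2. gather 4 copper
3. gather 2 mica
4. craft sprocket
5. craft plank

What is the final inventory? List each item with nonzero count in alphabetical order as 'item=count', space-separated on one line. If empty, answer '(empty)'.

Answer: copper=2 iron=2 plank=1

Derivation:
After 1 (gather 3 iron): iron=3
After 2 (gather 4 copper): copper=4 iron=3
After 3 (gather 2 mica): copper=4 iron=3 mica=2
After 4 (craft sprocket): copper=2 iron=2 sprocket=2
After 5 (craft plank): copper=2 iron=2 plank=1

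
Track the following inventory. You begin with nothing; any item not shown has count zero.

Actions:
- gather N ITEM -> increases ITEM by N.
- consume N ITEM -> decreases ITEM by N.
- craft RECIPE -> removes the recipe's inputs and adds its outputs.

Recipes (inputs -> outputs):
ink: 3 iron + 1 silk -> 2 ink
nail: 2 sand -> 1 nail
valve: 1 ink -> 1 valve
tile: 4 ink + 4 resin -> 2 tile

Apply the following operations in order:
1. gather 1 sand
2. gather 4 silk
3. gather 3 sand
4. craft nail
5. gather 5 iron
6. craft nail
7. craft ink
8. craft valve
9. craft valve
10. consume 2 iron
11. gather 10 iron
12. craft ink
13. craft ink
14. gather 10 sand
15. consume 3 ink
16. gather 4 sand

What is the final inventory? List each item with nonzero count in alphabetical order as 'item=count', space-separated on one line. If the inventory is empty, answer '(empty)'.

Answer: ink=1 iron=4 nail=2 sand=14 silk=1 valve=2

Derivation:
After 1 (gather 1 sand): sand=1
After 2 (gather 4 silk): sand=1 silk=4
After 3 (gather 3 sand): sand=4 silk=4
After 4 (craft nail): nail=1 sand=2 silk=4
After 5 (gather 5 iron): iron=5 nail=1 sand=2 silk=4
After 6 (craft nail): iron=5 nail=2 silk=4
After 7 (craft ink): ink=2 iron=2 nail=2 silk=3
After 8 (craft valve): ink=1 iron=2 nail=2 silk=3 valve=1
After 9 (craft valve): iron=2 nail=2 silk=3 valve=2
After 10 (consume 2 iron): nail=2 silk=3 valve=2
After 11 (gather 10 iron): iron=10 nail=2 silk=3 valve=2
After 12 (craft ink): ink=2 iron=7 nail=2 silk=2 valve=2
After 13 (craft ink): ink=4 iron=4 nail=2 silk=1 valve=2
After 14 (gather 10 sand): ink=4 iron=4 nail=2 sand=10 silk=1 valve=2
After 15 (consume 3 ink): ink=1 iron=4 nail=2 sand=10 silk=1 valve=2
After 16 (gather 4 sand): ink=1 iron=4 nail=2 sand=14 silk=1 valve=2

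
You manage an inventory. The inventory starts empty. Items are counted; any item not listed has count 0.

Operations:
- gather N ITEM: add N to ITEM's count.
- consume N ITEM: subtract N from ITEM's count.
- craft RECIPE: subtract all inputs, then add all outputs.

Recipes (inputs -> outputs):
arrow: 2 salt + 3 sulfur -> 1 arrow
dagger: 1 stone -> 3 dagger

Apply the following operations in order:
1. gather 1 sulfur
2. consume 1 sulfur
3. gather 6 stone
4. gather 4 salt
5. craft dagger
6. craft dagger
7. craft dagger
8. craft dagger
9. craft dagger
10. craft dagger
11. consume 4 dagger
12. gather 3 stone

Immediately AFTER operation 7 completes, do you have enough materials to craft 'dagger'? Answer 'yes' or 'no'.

Answer: yes

Derivation:
After 1 (gather 1 sulfur): sulfur=1
After 2 (consume 1 sulfur): (empty)
After 3 (gather 6 stone): stone=6
After 4 (gather 4 salt): salt=4 stone=6
After 5 (craft dagger): dagger=3 salt=4 stone=5
After 6 (craft dagger): dagger=6 salt=4 stone=4
After 7 (craft dagger): dagger=9 salt=4 stone=3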